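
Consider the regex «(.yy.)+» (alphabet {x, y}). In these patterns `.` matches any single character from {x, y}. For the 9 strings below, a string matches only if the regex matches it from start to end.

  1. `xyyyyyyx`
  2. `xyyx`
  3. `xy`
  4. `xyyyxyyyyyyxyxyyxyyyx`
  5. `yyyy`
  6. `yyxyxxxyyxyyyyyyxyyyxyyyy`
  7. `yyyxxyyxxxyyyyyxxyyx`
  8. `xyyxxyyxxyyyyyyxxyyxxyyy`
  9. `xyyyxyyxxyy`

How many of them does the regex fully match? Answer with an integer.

4

1 → match
2 → match
3 → no match
4 → no match
5 → match
6 → no match
7 → no match
8 → match
9 → no match
Total matched: 4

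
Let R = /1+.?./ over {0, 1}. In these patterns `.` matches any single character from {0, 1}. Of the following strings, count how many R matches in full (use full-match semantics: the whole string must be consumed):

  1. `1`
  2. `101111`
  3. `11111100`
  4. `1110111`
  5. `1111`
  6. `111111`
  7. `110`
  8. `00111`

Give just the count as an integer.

4

1 → no match
2 → no match
3 → match
4 → no match
5 → match
6 → match
7 → match
8 → no match — must start with `1`
Total matched: 4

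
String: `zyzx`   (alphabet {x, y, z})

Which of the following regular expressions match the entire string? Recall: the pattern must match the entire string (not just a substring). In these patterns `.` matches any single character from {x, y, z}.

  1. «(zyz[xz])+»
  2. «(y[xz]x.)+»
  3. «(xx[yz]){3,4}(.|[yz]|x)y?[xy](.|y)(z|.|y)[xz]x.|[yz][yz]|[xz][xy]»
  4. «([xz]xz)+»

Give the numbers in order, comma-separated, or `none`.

1 → match
2 → no match — must start with `y`
3 → no match
4 → no match — must end with `xz`

1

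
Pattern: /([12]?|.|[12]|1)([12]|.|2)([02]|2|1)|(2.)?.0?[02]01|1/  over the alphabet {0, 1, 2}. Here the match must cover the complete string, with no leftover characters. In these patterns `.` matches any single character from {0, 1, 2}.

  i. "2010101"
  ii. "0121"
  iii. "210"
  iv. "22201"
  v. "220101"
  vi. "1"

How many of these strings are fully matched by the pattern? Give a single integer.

i → no match
ii → no match
iii → match
iv → no match
v → no match
vi → match
Total matched: 2

2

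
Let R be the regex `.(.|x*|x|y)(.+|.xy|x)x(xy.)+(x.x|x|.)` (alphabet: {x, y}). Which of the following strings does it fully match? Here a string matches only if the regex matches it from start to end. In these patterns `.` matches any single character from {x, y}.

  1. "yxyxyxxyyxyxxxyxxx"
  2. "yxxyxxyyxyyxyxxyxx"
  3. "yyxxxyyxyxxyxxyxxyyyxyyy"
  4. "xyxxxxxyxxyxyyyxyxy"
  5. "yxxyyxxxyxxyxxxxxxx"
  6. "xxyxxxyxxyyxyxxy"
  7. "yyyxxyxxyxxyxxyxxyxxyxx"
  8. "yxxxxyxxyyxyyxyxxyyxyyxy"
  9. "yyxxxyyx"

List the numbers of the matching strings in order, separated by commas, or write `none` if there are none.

2, 7, 9

1 → no match
2 → match
3 → no match
4 → no match
5 → no match
6 → no match
7 → match
8 → no match
9. "yyxxxyyx" → match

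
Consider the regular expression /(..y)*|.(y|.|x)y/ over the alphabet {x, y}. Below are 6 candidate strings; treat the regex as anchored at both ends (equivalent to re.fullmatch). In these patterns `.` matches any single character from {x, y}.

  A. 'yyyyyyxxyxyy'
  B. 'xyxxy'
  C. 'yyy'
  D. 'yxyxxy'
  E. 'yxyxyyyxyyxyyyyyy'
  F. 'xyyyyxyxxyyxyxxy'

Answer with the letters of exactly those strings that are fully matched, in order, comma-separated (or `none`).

A, C, D

A. 'yyyyyyxxyxyy' → match
B. 'xyxxy' → no match
C. 'yyy' → match
D. 'yxyxxy' → match
E → no match
F → no match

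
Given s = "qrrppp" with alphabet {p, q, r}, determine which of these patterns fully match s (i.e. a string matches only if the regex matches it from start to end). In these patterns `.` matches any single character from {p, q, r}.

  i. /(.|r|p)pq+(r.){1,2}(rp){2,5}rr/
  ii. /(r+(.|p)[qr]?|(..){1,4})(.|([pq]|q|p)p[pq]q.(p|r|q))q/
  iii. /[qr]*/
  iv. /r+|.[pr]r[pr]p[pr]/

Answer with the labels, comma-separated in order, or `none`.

i → no match — must end with "rprr"
ii → no match — must end with "q"
iii → no match
iv → match

iv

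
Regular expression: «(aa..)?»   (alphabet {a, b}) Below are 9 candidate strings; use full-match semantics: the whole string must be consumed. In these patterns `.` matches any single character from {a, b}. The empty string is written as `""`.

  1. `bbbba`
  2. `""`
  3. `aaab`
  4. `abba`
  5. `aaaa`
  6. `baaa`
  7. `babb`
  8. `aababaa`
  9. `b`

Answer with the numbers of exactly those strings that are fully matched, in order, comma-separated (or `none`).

1 → no match
2 → match
3 → match
4 → no match
5 → match
6 → no match
7 → no match
8 → no match
9 → no match

2, 3, 5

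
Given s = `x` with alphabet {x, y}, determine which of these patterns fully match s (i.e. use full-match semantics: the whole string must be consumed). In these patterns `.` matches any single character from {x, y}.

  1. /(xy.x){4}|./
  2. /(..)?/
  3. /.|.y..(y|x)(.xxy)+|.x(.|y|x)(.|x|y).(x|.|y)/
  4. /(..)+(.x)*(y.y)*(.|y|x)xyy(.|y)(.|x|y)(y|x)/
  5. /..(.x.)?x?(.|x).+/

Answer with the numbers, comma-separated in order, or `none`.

1, 3

1 → match
2 → no match
3 → match
4 → no match
5 → no match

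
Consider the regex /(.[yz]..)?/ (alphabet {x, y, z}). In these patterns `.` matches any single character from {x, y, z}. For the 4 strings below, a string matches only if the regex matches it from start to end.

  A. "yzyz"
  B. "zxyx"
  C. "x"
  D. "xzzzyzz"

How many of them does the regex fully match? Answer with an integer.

1

A → match
B → no match
C → no match
D → no match
Total matched: 1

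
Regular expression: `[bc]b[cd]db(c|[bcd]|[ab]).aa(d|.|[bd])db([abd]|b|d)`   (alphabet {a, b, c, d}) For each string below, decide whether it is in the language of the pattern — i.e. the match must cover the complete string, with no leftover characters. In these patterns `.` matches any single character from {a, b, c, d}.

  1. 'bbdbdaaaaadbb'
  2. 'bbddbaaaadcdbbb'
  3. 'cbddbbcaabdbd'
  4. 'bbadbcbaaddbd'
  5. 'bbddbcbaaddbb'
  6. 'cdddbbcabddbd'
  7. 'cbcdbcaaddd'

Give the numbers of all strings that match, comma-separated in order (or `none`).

1 → no match
2 → no match
3 → match
4 → no match
5 → match
6 → no match
7 → no match

3, 5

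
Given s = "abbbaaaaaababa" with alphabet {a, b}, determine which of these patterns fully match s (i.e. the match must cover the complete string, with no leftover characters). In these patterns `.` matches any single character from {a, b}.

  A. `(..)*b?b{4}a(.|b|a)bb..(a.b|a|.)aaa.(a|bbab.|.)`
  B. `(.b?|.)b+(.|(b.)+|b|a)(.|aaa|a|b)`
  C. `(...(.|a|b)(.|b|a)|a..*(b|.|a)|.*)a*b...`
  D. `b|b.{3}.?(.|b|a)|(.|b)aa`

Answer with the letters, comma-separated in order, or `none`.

C

A → no match
B → no match
C → match
D → no match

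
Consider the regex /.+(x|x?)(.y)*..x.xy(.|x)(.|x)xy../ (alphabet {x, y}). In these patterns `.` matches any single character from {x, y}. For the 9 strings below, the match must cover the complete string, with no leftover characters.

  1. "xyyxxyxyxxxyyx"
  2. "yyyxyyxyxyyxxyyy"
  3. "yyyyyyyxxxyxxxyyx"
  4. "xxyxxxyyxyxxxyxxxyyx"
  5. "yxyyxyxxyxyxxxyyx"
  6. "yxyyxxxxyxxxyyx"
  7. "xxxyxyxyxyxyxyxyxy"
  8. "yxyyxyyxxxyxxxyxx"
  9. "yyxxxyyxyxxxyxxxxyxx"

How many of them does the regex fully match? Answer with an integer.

1 → match
2 → match
3 → match
4 → match
5 → match
6 → match
7 → match
8 → match
9 → no match
Total matched: 8

8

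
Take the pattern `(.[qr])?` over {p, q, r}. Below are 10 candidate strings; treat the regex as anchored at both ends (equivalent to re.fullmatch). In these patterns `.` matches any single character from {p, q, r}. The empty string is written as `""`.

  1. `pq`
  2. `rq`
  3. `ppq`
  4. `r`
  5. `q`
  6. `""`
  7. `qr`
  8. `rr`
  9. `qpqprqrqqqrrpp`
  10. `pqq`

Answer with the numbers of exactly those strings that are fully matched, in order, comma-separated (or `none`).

1 → match
2 → match
3 → no match
4 → no match
5 → no match
6 → match
7 → match
8 → match
9 → no match
10 → no match

1, 2, 6, 7, 8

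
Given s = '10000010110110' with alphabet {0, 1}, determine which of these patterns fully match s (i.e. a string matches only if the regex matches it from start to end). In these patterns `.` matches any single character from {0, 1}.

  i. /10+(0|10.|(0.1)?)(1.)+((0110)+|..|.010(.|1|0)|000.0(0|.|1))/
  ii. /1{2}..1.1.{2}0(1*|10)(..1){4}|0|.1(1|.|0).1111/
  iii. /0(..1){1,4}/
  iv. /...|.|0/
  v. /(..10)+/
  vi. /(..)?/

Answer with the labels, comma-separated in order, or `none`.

i → match
ii → no match
iii → no match — must start with '0'
iv → no match
v → no match
vi → no match

i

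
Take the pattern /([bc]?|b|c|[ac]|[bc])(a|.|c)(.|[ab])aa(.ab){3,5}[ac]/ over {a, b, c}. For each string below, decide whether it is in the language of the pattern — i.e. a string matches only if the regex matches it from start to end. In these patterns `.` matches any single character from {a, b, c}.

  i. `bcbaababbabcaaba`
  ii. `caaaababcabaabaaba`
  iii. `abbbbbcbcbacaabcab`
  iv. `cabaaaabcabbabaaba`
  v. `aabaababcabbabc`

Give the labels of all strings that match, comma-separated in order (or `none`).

i → no match
ii → match
iii → no match
iv → match
v → match

ii, iv, v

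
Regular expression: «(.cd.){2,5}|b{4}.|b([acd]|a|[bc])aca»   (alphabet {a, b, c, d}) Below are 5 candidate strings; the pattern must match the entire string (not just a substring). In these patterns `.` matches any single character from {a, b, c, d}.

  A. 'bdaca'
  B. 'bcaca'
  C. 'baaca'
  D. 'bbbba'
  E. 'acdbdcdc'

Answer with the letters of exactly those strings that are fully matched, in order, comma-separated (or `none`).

A. 'bdaca' → match
B. 'bcaca' → match
C. 'baaca' → match
D. 'bbbba' → match
E. 'acdbdcdc' → match

A, B, C, D, E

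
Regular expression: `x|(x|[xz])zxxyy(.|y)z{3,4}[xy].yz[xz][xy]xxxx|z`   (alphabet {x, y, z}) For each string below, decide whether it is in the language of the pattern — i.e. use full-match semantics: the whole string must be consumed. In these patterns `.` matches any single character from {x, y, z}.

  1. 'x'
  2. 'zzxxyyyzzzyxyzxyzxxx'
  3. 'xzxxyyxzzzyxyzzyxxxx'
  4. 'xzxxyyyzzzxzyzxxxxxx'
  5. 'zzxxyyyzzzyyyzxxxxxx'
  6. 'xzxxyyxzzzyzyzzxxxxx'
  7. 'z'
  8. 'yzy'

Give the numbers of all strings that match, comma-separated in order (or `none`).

1. 'x' → match
2 → no match
3 → match
4 → match
5 → match
6 → match
7. 'z' → match
8. 'yzy' → no match

1, 3, 4, 5, 6, 7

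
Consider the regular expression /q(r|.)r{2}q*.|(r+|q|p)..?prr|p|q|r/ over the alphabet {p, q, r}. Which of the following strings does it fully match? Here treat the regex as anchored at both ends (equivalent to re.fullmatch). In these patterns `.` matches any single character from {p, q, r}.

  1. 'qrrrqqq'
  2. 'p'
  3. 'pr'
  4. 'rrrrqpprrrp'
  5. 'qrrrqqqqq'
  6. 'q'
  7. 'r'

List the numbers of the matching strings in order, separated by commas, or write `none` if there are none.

1, 2, 5, 6, 7

1 → match
2 → match
3 → no match
4 → no match
5 → match
6 → match
7 → match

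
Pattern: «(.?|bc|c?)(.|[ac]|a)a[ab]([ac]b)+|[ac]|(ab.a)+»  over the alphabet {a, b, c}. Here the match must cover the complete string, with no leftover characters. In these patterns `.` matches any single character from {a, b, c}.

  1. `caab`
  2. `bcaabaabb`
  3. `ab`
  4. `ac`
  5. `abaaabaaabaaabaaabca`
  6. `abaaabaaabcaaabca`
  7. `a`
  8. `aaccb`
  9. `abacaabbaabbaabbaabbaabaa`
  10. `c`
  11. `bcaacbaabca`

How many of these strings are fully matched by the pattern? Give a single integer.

3

1. `caab` → no match
2. `bcaabaabb` → no match
3. `ab` → no match
4. `ac` → no match
5 → match
6 → no match
7. `a` → match
8. `aaccb` → no match
9 → no match
10. `c` → match
11. `bcaacbaabca` → no match
Total matched: 3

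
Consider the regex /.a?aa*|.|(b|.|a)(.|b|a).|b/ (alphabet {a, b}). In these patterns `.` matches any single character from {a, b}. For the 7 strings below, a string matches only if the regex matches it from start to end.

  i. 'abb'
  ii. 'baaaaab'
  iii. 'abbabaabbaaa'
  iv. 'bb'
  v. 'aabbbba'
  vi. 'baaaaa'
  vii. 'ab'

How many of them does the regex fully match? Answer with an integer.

2

i → match
ii → no match
iii → no match
iv → no match
v → no match
vi → match
vii → no match
Total matched: 2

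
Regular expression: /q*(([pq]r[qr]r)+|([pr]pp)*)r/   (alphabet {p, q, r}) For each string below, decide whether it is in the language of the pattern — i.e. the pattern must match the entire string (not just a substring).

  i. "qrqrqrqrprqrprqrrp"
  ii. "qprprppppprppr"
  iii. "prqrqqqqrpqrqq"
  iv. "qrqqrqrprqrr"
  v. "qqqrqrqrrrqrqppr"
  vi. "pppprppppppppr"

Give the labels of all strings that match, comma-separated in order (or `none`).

i → no match — must end with "r"
ii → no match
iii → no match — must end with "r"
iv → no match
v → no match
vi → no match

none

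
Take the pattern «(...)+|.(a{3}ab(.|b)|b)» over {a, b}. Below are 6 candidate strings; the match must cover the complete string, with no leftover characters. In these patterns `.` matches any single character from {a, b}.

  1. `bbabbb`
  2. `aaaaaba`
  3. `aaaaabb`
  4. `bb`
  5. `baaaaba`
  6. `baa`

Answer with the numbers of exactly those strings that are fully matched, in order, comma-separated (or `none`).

1, 2, 3, 4, 5, 6

1. `bbabbb` → match
2. `aaaaaba` → match
3. `aaaaabb` → match
4. `bb` → match
5. `baaaaba` → match
6. `baa` → match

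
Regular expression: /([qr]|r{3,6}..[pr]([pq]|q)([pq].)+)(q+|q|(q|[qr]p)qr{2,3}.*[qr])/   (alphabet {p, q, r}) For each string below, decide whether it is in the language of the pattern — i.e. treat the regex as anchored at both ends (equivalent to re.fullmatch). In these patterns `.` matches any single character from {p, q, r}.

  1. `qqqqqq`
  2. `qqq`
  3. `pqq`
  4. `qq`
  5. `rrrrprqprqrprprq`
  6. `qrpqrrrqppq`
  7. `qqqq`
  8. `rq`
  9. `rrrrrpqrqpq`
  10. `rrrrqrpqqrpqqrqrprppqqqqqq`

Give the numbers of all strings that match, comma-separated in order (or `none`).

1 → match
2 → match
3 → no match
4 → match
5 → match
6 → match
7 → match
8 → match
9 → no match
10 → match

1, 2, 4, 5, 6, 7, 8, 10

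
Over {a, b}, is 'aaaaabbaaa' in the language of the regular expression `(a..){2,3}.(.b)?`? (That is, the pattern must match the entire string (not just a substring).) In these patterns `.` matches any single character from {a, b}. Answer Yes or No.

No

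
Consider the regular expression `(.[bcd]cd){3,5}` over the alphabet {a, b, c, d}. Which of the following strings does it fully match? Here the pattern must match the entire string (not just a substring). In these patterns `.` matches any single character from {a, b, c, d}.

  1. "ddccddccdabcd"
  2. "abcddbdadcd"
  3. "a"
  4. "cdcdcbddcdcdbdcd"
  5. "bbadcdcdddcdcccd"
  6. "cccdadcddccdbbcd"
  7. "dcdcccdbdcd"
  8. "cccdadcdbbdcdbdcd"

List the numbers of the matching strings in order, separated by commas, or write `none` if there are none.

6

1 → no match
2 → no match
3 → no match — must end with "cd"
4 → no match
5 → no match
6 → match
7 → no match
8 → no match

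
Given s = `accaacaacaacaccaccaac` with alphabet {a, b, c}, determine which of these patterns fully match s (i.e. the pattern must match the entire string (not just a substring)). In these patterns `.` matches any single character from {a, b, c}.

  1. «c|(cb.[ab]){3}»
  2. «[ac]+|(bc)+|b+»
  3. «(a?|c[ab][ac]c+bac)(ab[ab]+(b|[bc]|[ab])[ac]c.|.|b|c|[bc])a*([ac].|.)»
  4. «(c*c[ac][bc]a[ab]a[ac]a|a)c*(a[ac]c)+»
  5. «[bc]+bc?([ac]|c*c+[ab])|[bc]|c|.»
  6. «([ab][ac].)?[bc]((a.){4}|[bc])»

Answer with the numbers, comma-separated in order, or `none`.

1 → no match
2 → match
3 → no match
4 → match
5 → no match
6 → no match

2, 4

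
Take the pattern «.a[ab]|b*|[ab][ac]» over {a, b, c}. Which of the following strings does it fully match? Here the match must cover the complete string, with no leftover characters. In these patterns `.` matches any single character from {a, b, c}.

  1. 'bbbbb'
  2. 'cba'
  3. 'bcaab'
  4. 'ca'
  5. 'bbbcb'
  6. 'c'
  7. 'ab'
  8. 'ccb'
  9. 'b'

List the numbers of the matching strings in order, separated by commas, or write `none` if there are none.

1, 9

1 → match
2 → no match
3 → no match
4 → no match
5 → no match
6 → no match
7 → no match
8 → no match
9 → match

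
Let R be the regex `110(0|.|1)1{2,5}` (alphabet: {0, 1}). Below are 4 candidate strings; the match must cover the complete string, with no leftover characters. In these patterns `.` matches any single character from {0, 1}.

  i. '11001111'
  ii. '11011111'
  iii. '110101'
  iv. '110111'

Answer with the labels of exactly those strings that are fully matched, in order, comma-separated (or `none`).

i, ii, iv

i. '11001111' → match
ii. '11011111' → match
iii. '110101' → no match
iv. '110111' → match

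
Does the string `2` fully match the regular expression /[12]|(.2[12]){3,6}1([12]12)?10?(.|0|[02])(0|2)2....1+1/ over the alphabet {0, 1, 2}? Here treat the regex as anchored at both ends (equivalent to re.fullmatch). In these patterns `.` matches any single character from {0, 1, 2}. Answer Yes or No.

Yes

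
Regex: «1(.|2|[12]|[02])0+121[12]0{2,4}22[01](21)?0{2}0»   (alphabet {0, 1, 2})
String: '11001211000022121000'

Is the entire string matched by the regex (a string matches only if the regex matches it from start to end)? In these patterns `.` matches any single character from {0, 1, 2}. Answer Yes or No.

Yes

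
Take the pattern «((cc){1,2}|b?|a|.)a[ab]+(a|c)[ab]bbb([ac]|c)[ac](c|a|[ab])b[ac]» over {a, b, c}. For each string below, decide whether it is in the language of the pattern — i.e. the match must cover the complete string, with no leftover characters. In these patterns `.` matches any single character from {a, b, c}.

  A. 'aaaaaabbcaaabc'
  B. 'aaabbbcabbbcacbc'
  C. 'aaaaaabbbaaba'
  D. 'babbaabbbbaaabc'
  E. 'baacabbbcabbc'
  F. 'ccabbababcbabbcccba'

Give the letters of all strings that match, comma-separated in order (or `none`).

A → no match
B → match
C → no match
D → match
E → match
F → no match

B, D, E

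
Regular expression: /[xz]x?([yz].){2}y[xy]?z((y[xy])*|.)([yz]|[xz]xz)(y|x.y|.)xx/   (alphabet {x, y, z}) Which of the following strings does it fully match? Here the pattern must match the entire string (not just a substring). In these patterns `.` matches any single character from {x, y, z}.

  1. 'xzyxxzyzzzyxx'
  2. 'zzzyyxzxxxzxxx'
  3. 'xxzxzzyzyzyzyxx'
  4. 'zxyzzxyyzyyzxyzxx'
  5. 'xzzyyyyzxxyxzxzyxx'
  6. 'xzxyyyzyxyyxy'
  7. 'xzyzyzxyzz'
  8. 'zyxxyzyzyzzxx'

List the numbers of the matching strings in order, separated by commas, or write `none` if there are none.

1 → no match
2 → no match
3 → no match
4 → no match
5 → no match
6 → no match — must end with 'xx'
7. 'xzyzyzxyzz' → no match — must end with 'xx'
8 → no match

none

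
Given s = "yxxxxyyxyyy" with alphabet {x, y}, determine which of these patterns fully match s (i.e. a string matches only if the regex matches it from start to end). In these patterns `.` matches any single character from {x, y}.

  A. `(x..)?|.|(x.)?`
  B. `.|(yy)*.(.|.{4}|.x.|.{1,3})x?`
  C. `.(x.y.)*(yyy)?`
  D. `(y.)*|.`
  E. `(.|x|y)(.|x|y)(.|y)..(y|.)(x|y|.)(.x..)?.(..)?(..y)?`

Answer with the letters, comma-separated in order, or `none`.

E

A → no match
B → no match
C → no match
D → no match
E → match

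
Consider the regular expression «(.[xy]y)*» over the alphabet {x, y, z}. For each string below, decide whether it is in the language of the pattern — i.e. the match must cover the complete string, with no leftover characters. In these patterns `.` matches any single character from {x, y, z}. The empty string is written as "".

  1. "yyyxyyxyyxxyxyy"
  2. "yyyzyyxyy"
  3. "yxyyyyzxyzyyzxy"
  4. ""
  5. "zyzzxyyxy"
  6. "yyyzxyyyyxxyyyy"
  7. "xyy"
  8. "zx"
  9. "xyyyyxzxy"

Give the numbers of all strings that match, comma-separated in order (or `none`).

1 → match
2 → match
3 → match
4 → match
5 → no match
6 → match
7 → match
8 → no match
9 → no match

1, 2, 3, 4, 6, 7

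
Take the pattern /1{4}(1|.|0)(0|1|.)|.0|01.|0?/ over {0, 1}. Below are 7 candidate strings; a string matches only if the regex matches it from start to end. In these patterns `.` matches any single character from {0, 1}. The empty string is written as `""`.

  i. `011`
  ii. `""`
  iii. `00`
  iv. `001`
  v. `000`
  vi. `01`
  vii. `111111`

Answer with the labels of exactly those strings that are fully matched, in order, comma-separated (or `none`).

i → match
ii → match
iii → match
iv → no match
v → no match
vi → no match
vii → match

i, ii, iii, vii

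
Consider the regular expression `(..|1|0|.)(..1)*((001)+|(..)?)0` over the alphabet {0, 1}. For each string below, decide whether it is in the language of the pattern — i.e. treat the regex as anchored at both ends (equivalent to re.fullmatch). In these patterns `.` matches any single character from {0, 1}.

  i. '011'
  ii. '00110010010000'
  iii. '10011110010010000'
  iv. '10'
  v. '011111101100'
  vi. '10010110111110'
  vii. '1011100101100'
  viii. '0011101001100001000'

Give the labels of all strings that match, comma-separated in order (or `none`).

iv, vi

i → no match — must end with '0'
ii → no match
iii → no match
iv → match
v → no match
vi → match
vii → no match
viii → no match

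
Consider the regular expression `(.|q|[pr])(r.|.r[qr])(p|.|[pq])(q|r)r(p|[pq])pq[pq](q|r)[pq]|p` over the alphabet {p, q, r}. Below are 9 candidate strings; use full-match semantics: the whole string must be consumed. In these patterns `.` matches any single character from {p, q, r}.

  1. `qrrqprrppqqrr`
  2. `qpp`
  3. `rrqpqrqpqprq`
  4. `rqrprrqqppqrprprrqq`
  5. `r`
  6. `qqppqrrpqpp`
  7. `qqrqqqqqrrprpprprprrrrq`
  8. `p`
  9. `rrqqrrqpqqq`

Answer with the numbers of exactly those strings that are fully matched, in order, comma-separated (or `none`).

3, 8

1 → no match
2 → no match
3 → match
4 → no match
5 → no match
6 → no match
7 → no match
8 → match
9 → no match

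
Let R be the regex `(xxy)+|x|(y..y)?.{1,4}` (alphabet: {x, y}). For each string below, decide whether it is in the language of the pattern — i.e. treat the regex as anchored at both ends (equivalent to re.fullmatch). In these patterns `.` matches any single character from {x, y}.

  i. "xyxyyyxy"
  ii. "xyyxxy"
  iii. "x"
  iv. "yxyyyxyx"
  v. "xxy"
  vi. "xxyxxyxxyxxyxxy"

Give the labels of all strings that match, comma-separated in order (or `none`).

i → no match
ii → no match
iii → match
iv → match
v → match
vi → match

iii, iv, v, vi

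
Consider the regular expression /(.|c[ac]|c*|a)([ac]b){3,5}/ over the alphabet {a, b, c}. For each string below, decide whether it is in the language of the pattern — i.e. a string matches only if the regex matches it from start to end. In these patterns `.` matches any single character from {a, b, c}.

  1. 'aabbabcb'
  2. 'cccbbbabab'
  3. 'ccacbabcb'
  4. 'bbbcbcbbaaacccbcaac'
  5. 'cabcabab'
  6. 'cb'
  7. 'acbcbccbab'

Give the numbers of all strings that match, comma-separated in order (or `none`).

none

1 → no match
2 → no match
3 → no match
4 → no match — must end with 'b'
5 → no match
6 → no match
7 → no match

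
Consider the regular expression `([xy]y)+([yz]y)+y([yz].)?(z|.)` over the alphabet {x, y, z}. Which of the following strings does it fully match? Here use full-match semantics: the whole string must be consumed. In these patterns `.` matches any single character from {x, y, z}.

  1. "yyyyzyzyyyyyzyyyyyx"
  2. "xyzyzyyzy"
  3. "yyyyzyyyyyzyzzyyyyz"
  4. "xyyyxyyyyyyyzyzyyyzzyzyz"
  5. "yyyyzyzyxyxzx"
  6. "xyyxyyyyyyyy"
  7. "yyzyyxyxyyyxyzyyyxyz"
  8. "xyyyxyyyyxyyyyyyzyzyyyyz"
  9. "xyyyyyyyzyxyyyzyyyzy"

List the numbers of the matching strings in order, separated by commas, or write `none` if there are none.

1 → no match
2. "xyzyzyyzy" → no match
3 → no match
4 → no match
5 → no match
6. "xyyxyyyyyyyy" → no match
7 → no match
8 → no match
9 → no match

none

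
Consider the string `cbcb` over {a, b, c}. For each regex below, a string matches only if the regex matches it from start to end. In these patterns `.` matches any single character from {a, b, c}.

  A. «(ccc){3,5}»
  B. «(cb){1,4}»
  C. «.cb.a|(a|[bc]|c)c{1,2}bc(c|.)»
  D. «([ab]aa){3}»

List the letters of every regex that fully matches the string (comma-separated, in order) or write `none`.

A → no match — must start with `ccc`
B → match
C → no match
D → no match — must end with `aa`

B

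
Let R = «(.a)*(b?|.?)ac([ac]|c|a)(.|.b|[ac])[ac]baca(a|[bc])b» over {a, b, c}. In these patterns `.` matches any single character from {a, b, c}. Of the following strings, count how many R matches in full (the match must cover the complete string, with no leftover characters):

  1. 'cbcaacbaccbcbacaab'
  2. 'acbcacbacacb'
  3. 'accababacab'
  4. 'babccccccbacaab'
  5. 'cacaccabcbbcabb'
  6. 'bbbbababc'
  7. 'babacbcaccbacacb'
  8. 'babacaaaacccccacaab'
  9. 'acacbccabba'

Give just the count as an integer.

1 → no match
2 → no match
3 → no match
4 → no match
5 → no match
6 → no match — must end with 'b'
7 → no match
8 → no match
9 → no match — must end with 'b'
Total matched: 0

0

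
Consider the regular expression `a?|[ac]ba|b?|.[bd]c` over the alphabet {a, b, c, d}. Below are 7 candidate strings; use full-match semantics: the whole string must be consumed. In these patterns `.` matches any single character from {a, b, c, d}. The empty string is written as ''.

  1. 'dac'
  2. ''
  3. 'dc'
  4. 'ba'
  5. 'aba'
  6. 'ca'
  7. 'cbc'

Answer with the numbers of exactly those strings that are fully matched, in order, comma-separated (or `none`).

1. 'dac' → no match
2. '' → match
3. 'dc' → no match
4. 'ba' → no match
5. 'aba' → match
6. 'ca' → no match
7. 'cbc' → match

2, 5, 7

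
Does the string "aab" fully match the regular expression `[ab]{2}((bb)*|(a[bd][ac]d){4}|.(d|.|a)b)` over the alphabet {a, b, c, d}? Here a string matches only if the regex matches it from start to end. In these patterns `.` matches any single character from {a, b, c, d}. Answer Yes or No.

No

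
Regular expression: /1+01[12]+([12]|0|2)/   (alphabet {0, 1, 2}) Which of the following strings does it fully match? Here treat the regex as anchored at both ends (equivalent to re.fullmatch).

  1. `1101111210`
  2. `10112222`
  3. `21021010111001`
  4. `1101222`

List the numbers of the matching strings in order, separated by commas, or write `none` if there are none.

1 → match
2 → match
3 → no match — must start with `1`
4 → match

1, 2, 4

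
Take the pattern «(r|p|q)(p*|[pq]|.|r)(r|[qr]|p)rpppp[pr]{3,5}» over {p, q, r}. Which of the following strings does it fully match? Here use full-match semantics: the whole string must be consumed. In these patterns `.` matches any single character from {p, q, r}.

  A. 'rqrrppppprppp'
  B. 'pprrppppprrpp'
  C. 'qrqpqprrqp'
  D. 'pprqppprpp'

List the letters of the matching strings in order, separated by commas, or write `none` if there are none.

A → match
B → match
C → no match
D → no match

A, B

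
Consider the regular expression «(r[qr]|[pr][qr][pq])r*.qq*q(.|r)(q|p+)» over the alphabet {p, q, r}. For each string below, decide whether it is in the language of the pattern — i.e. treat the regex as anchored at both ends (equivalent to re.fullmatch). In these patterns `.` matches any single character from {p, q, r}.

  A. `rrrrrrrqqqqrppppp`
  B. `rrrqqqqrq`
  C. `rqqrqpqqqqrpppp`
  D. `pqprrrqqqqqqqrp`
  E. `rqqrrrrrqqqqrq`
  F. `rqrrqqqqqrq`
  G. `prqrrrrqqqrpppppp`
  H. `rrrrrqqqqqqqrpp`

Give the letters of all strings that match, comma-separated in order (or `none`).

A → match
B → match
C → no match
D → match
E → match
F → match
G → match
H → match

A, B, D, E, F, G, H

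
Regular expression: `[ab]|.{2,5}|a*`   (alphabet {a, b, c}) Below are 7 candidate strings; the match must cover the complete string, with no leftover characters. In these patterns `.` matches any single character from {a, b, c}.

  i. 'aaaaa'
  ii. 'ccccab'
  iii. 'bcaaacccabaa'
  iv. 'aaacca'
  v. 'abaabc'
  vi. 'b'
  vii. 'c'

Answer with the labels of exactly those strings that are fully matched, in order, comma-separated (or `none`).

i → match
ii → no match
iii → no match
iv → no match
v → no match
vi → match
vii → no match

i, vi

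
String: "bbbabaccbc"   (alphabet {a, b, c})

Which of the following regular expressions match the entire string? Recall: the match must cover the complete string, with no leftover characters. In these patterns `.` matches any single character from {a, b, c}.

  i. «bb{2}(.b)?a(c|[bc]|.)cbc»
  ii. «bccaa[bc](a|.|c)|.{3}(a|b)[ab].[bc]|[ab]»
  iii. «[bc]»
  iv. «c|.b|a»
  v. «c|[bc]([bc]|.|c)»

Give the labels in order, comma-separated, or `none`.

i → match
ii → no match
iii → no match
iv → no match
v → no match

i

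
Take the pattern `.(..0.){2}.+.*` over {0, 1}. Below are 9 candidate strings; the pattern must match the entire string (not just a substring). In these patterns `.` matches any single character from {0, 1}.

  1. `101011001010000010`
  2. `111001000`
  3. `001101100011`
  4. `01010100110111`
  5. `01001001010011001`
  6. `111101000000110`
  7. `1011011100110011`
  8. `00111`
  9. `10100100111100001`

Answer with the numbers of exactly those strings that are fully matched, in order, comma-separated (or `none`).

1 → match
2 → no match
3 → no match
4 → no match
5 → no match
6 → no match
7 → no match
8 → no match
9 → match

1, 9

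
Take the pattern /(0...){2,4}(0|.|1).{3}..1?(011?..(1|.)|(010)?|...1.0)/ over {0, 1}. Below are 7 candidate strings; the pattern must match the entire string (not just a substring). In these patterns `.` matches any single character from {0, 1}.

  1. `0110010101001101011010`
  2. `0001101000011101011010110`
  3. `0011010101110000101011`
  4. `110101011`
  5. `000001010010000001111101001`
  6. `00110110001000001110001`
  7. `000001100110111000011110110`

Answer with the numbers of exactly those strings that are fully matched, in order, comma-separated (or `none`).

1, 3, 5, 6

1 → match
2 → no match
3 → match
4 → no match — must start with `0`
5 → match
6 → match
7 → no match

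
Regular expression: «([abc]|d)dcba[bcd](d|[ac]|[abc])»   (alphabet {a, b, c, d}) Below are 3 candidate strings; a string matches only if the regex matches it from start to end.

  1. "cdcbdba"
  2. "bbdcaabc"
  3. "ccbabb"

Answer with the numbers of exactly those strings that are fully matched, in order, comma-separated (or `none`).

none

1. "cdcbdba" → no match
2. "bbdcaabc" → no match
3. "ccbabb" → no match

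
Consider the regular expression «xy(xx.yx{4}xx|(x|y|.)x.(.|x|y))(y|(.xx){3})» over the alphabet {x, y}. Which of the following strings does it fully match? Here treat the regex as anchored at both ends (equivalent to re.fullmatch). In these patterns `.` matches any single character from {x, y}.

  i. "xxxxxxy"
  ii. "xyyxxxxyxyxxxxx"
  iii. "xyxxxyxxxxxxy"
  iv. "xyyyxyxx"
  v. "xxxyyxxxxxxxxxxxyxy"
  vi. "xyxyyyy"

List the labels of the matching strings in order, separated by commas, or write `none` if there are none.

iii

i → no match — must start with "xy"
ii → no match
iii → match
iv → no match
v → no match — must start with "xy"
vi → no match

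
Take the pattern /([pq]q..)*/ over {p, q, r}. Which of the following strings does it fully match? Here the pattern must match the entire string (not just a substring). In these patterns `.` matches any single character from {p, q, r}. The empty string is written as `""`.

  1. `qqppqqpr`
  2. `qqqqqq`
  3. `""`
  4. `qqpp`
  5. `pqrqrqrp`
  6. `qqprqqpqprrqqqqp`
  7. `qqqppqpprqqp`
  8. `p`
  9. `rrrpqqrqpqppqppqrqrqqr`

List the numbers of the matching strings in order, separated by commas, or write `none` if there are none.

1 → match
2 → no match
3 → match
4 → match
5 → no match
6 → no match
7 → no match
8 → no match
9 → no match

1, 3, 4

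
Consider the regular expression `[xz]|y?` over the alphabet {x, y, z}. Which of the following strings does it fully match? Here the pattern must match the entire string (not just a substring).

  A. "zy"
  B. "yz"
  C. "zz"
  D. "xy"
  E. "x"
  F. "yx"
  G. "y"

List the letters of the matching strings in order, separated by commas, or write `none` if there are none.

E, G

A → no match
B → no match
C → no match
D → no match
E → match
F → no match
G → match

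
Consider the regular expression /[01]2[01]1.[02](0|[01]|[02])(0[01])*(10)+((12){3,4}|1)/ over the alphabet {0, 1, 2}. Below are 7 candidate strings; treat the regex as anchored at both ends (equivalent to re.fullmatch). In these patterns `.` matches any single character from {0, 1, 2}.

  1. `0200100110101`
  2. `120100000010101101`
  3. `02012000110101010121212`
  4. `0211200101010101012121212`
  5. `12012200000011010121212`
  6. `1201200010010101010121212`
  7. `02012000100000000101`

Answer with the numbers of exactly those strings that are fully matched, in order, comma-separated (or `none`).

2, 3, 4, 5, 6, 7

1 → no match
2 → match
3 → match
4 → match
5 → match
6 → match
7 → match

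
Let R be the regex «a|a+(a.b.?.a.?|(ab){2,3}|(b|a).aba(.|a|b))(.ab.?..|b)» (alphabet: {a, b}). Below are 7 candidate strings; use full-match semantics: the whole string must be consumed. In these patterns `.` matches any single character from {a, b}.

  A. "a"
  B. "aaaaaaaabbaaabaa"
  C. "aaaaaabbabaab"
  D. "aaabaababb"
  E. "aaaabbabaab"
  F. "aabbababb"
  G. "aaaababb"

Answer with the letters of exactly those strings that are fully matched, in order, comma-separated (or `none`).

A, B, C, D, E, F, G

A → match
B → match
C → match
D → match
E → match
F → match
G → match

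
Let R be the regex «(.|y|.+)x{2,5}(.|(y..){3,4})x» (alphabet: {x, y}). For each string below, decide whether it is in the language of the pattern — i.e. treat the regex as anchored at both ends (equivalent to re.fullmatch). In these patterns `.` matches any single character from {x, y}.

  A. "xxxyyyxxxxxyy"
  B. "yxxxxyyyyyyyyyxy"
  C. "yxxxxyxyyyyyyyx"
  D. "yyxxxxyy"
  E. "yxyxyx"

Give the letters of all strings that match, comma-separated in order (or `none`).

A → no match — must end with "x"
B → no match — must end with "x"
C → match
D. "yyxxxxyy" → no match — must end with "x"
E. "yxyxyx" → no match

C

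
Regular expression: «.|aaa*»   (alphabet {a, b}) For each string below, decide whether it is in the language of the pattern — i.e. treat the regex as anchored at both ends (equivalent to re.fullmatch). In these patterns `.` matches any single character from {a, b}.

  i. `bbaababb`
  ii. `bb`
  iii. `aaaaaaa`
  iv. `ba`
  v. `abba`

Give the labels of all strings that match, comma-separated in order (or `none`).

iii

i → no match
ii → no match
iii → match
iv → no match
v → no match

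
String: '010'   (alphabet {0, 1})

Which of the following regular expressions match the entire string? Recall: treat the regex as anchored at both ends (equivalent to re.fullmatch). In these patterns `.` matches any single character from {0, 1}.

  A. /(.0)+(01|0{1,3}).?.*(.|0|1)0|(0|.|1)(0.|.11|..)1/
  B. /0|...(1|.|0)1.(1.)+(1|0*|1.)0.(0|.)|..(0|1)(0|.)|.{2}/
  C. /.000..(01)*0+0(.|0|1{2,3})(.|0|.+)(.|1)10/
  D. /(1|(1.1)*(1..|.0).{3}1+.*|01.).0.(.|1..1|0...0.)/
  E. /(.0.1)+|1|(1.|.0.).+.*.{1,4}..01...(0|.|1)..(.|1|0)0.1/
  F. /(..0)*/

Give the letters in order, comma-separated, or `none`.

F

A → no match
B → no match
C → no match
D → no match
E → no match — must end with '1'
F → match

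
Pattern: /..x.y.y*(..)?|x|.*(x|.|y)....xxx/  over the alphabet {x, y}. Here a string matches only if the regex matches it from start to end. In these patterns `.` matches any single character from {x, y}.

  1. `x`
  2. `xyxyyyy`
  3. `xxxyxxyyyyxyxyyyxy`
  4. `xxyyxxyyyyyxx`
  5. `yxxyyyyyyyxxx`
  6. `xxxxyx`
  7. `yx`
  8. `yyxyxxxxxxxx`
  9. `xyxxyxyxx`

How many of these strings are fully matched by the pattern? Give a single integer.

6

1 → match
2 → match
3 → no match
4 → no match
5 → match
6 → match
7 → no match
8 → match
9 → match
Total matched: 6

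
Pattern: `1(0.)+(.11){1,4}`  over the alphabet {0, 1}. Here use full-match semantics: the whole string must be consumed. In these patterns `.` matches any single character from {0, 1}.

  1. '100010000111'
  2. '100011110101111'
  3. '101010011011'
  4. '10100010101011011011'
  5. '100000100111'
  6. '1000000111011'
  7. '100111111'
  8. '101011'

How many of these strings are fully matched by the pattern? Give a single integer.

1 → match
2 → no match
3 → no match
4 → match
5 → match
6 → match
7 → match
8 → match
Total matched: 6

6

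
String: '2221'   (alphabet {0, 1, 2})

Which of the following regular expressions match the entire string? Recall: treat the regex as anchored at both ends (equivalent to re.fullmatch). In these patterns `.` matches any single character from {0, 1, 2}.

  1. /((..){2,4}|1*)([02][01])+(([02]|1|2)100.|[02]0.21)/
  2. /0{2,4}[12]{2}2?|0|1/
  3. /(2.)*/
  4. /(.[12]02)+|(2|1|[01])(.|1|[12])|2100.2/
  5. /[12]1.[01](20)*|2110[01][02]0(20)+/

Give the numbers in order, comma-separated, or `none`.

3

1 → no match
2 → no match
3 → match
4 → no match
5 → no match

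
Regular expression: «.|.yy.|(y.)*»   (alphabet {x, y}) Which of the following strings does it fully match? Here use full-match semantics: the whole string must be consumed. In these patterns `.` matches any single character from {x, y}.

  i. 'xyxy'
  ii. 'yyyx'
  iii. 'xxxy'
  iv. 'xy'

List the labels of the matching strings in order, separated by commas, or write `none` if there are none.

i → no match
ii → match
iii → no match
iv → no match

ii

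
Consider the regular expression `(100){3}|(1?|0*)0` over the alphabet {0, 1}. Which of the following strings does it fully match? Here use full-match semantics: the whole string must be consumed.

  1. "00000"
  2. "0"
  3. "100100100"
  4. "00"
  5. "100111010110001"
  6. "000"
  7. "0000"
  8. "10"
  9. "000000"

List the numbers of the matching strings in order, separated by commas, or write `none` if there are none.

1, 2, 3, 4, 6, 7, 8, 9

1. "00000" → match
2. "0" → match
3. "100100100" → match
4. "00" → match
5 → no match
6. "000" → match
7. "0000" → match
8. "10" → match
9. "000000" → match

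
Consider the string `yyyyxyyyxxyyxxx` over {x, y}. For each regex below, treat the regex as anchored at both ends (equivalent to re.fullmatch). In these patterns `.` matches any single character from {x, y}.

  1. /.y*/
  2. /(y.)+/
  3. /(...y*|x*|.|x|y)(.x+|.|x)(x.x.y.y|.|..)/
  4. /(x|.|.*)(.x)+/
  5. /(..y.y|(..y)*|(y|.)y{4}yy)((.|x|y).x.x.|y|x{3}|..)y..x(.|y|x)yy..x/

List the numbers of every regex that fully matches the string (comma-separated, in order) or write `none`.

4, 5

1 → no match
2 → no match
3 → no match
4 → match
5 → match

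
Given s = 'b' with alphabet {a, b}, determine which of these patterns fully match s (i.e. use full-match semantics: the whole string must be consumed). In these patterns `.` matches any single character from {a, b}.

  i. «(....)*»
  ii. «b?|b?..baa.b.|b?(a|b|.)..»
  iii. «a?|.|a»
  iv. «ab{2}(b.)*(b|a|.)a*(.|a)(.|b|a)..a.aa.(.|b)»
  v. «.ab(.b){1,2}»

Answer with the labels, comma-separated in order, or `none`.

i → no match
ii → match
iii → match
iv → no match — must start with 'ab'
v → no match

ii, iii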